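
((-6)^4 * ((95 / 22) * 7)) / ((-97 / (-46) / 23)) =455913360 / 1067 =427285.25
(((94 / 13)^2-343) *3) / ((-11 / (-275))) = -3684825 / 169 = -21803.70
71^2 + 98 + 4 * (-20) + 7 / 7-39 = 5021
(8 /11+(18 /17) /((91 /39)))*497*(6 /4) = 164649 /187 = 880.48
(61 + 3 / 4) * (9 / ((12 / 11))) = 8151 / 16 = 509.44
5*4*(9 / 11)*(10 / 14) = 900 / 77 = 11.69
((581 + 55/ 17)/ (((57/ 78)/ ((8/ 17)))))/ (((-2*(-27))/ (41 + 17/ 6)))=135830032/ 444771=305.39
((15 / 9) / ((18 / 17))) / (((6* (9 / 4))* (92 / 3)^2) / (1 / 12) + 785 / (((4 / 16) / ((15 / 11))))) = 935 / 93040488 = 0.00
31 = 31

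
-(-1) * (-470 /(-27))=470 /27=17.41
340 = 340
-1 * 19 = -19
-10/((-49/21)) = 30/7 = 4.29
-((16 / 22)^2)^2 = -4096 / 14641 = -0.28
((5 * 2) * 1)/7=10/7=1.43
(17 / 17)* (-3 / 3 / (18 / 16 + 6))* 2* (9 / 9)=-16 / 57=-0.28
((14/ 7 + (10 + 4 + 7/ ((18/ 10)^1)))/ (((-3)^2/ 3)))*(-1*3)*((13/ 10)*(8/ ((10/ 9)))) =-4654/ 25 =-186.16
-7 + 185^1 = 178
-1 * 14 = -14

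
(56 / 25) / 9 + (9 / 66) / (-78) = 31807 / 128700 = 0.25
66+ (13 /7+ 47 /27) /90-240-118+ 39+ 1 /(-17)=-7316546 /28917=-253.02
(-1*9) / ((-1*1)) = 9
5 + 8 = 13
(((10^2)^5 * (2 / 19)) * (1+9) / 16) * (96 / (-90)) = -40000000000 / 57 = -701754385.96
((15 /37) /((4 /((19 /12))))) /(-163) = -95 /96496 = -0.00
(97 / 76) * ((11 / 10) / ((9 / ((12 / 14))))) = 1067 / 7980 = 0.13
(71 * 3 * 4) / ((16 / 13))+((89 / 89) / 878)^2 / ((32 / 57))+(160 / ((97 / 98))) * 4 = 3203627398585 / 2392823936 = 1338.85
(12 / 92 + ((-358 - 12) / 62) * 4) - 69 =-66124 / 713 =-92.74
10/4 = 5/2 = 2.50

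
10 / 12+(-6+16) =65 / 6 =10.83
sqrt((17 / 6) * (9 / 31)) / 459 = sqrt(3162) / 28458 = 0.00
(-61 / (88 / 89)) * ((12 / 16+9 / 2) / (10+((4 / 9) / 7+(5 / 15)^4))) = -64643103 / 2010976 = -32.15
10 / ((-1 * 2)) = -5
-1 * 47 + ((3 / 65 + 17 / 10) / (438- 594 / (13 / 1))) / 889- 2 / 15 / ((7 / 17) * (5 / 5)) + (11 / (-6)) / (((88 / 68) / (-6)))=-38.82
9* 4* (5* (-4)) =-720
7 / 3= 2.33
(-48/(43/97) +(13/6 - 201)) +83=-57821/258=-224.11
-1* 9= -9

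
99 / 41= 2.41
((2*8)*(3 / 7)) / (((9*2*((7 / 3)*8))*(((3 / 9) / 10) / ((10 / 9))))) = 100 / 147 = 0.68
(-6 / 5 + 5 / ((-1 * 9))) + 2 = 11 / 45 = 0.24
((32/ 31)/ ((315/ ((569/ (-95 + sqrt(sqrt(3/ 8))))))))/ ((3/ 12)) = -128/ (31 * (29925/ 569 - 315 * 6^(1/ 4)/ 1138)) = -0.08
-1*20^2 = -400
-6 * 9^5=-354294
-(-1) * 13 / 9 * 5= 65 / 9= 7.22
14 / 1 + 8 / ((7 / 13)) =202 / 7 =28.86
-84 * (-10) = 840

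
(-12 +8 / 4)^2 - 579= -479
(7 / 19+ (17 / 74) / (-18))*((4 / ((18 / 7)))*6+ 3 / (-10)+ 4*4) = 6759751 / 759240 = 8.90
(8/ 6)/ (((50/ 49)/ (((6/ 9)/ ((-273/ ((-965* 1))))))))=5404/ 1755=3.08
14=14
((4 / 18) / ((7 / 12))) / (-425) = -8 / 8925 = -0.00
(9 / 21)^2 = 9 / 49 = 0.18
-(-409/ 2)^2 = -167281/ 4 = -41820.25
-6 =-6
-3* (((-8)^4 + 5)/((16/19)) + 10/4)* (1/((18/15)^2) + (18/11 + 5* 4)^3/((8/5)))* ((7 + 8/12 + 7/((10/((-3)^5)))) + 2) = 22765287827340793/1533312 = 14847133412.73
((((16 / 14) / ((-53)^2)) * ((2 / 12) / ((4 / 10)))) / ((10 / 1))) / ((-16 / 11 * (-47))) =11 / 44359728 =0.00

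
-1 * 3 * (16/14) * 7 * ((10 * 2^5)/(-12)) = 640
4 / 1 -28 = -24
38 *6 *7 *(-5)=-7980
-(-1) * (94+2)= 96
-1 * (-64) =64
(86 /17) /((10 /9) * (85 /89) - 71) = -68886 /952357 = -0.07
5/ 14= 0.36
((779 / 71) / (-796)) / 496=-779 / 28031936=-0.00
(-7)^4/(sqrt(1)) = 2401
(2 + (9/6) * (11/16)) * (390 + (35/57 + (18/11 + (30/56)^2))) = 18717005443/15730176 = 1189.88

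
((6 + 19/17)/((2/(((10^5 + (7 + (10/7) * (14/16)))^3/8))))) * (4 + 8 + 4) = 7745916798127148377/1088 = 7119408821808040.79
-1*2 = -2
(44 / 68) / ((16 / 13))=143 / 272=0.53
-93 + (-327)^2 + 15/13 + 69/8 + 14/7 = 11112169/104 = 106847.78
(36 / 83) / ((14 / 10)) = 180 / 581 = 0.31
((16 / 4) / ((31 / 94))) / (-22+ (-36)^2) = 188 / 19747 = 0.01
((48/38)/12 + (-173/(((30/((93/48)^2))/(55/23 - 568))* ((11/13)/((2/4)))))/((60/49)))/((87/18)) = 26176656537131/21412300800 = 1222.51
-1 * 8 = -8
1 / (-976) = -1 / 976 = -0.00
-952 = -952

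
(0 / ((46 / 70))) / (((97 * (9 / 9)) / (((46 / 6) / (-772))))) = 0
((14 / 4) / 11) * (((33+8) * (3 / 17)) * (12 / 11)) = 5166 / 2057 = 2.51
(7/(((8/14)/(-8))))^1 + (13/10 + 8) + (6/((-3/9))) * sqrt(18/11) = -887/10-54 * sqrt(22)/11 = -111.73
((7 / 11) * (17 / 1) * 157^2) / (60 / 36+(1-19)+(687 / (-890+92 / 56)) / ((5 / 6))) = -78172701315 / 5060297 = -15448.24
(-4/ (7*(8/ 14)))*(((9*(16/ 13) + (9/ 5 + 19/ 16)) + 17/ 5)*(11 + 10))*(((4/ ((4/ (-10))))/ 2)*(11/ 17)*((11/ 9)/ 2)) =15384061/ 21216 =725.12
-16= -16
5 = 5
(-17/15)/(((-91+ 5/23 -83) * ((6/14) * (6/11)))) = 4301/154170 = 0.03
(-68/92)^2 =0.55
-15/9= -5/3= -1.67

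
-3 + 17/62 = -169/62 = -2.73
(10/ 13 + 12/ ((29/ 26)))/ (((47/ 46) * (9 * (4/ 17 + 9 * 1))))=3398572/ 25036947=0.14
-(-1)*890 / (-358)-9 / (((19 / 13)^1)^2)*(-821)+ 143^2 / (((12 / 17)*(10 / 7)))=184049557069 / 7754280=23735.22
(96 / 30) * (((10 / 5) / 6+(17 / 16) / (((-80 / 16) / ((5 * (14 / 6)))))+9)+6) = 617 / 15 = 41.13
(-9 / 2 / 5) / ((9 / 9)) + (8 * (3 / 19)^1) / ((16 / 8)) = -51 / 190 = -0.27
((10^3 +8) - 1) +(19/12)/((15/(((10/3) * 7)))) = 54511/54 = 1009.46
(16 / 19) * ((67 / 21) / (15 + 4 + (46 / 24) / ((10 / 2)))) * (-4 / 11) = -0.05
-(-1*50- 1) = 51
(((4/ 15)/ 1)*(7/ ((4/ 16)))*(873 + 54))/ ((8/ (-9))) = -38934/ 5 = -7786.80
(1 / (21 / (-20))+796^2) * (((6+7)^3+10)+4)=9806460092 / 7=1400922870.29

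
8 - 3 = 5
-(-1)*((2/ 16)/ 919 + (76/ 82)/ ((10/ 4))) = 0.37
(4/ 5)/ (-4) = -1/ 5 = -0.20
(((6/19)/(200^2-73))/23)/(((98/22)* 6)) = 0.00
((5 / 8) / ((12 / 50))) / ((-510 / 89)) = -2225 / 4896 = -0.45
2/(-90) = -1/45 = -0.02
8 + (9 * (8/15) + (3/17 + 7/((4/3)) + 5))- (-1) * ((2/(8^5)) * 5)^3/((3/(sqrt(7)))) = 125 * sqrt(7)/13194139533312 + 7897/340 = 23.23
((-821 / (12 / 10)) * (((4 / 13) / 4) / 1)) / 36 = -4105 / 2808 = -1.46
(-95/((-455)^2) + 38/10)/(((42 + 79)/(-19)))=-597816/1002001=-0.60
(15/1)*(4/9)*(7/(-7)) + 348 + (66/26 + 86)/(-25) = 329347/975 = 337.79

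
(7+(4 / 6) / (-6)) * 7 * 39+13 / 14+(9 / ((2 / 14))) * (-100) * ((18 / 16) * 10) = -2897723 / 42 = -68993.40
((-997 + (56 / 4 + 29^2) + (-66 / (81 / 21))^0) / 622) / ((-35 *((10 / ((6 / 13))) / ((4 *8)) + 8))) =6768 / 9067205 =0.00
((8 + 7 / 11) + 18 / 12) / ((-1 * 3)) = -223 / 66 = -3.38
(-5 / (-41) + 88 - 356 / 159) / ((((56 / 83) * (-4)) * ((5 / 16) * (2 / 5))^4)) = -5948069504 / 45633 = -130345.79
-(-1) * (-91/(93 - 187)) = 91/94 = 0.97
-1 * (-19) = 19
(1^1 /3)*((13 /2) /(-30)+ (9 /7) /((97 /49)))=2519 /17460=0.14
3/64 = 0.05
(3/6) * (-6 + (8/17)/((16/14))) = -95/34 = -2.79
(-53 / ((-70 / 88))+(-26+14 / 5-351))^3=-29096313.64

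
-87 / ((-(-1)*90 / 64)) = -928 / 15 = -61.87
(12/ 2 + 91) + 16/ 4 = 101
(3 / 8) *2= 0.75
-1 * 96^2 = -9216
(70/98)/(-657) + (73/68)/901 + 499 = 499.00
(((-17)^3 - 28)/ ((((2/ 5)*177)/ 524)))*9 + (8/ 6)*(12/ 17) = -330107266/ 1003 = -329119.91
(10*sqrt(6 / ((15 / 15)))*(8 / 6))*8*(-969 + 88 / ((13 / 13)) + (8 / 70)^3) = -805819968*sqrt(6) / 8575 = -230186.33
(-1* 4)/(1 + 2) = -4/3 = -1.33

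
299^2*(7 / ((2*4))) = 625807 / 8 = 78225.88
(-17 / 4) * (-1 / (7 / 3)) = 51 / 28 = 1.82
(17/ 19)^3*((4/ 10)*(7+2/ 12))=2.05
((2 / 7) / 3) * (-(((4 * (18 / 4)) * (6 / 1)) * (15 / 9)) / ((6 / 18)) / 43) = -360 / 301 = -1.20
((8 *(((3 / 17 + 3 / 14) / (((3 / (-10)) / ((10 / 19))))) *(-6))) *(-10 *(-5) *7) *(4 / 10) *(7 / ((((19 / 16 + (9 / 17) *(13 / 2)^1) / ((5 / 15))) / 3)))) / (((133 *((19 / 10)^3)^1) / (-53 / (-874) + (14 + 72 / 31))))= 170452608000000 / 1362307576117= 125.12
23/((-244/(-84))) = 483/61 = 7.92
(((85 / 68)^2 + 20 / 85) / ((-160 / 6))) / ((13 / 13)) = -1467 / 21760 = -0.07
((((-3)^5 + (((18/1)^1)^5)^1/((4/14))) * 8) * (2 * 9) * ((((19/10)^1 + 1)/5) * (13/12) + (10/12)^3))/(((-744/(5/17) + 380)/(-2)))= 2873675394/2687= 1069473.54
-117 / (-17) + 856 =14669 / 17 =862.88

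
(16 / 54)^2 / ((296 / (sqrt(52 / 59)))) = 16*sqrt(767) / 1591407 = 0.00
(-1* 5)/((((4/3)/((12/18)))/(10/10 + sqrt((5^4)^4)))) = -976565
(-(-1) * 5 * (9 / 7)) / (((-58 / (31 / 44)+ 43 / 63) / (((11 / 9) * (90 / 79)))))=-1381050 / 12595997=-0.11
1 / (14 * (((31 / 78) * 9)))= 13 / 651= 0.02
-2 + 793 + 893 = 1684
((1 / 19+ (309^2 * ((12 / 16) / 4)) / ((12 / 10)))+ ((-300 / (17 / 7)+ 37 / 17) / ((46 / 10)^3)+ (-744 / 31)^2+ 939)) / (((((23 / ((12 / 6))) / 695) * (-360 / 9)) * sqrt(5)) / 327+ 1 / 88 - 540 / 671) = -12201143144200706335978539333 / 589077283060587047657236+ 338331813391429108884072 * sqrt(5) / 6403013946310728778883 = -20594.14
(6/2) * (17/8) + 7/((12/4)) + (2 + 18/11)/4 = 2539/264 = 9.62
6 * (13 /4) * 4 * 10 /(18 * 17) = 130 /51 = 2.55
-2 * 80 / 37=-160 / 37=-4.32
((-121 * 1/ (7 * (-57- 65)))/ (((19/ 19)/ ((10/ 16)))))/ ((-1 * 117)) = -605/ 799344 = -0.00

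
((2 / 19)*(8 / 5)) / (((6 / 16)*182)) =64 / 25935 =0.00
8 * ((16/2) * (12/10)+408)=3340.80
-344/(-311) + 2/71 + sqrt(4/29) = 2 * sqrt(29)/29 + 25046/22081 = 1.51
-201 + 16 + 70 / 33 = -6035 / 33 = -182.88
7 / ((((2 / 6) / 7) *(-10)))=-14.70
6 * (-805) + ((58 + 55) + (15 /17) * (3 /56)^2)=-251472569 /53312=-4717.00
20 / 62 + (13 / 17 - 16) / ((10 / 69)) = -552301 / 5270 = -104.80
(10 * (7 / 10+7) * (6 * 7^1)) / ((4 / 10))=8085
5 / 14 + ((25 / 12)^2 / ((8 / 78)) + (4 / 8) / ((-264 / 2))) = 210283 / 4928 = 42.67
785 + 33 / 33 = 786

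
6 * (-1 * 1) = -6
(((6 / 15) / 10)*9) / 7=9 / 175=0.05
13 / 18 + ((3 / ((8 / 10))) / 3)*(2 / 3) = 14 / 9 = 1.56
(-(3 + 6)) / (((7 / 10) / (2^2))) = -360 / 7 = -51.43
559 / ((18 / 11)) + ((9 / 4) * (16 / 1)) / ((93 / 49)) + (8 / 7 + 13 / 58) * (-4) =40224829 / 113274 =355.11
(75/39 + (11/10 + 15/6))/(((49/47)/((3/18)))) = 16873/19110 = 0.88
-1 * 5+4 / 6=-13 / 3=-4.33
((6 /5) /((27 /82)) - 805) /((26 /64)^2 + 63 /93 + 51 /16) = -1144720384 /5756715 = -198.85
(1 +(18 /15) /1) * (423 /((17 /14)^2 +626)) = 101332 /68325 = 1.48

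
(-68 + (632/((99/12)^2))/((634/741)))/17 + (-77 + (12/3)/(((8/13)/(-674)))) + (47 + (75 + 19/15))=-14143686143/3260345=-4338.09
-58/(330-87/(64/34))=-1856/9081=-0.20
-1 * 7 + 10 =3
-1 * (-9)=9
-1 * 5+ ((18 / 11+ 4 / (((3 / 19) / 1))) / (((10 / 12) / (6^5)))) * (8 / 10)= 11072749 / 55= 201322.71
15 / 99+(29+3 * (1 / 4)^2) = 15491 / 528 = 29.34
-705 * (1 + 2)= -2115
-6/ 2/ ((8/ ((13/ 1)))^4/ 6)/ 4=-257049/ 8192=-31.38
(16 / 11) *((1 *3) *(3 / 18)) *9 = 72 / 11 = 6.55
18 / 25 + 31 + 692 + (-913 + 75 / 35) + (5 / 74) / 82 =-198720057 / 1061900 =-187.14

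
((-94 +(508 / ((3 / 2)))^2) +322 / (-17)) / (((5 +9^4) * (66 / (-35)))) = -21913840 / 2367981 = -9.25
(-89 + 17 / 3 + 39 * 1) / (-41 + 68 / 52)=1729 / 1548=1.12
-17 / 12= -1.42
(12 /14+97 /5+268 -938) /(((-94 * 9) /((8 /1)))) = 90964 /14805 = 6.14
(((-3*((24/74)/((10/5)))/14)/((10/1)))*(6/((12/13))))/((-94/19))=2223/486920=0.00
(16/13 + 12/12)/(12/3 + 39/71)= 2059/4199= 0.49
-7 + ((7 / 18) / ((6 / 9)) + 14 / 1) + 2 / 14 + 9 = 1405 / 84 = 16.73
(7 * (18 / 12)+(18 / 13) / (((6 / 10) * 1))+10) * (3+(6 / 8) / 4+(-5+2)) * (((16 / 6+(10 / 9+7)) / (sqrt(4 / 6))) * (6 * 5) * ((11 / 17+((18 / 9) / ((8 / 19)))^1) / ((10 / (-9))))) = -189991863 * sqrt(6) / 56576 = -8225.80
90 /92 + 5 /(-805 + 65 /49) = 176083 /181148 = 0.97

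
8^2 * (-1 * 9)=-576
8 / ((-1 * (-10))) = 4 / 5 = 0.80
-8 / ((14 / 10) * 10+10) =-1 / 3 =-0.33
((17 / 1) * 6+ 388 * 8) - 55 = 3151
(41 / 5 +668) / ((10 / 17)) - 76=53677 / 50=1073.54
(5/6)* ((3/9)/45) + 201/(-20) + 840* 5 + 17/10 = 4191.66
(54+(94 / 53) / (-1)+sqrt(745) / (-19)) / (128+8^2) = 173 / 636 - sqrt(745) / 3648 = 0.26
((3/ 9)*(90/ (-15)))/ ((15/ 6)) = -4/ 5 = -0.80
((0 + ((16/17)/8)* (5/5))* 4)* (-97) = -776/17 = -45.65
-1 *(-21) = 21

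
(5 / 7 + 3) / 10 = 0.37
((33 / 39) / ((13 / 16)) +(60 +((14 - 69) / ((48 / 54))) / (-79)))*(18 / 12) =19810101 / 213616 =92.74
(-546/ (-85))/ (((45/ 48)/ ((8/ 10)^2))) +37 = 439717/ 10625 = 41.39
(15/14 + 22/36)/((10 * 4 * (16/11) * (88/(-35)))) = -53/4608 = -0.01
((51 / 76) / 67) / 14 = 51 / 71288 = 0.00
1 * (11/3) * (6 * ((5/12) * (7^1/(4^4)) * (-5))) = -1925/1536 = -1.25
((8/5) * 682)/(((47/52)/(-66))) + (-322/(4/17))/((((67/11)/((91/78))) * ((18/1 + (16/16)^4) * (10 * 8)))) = -915339509975/11487552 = -79680.99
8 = 8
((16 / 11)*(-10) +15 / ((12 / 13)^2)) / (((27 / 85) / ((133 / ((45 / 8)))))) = 3651515 / 16038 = 227.68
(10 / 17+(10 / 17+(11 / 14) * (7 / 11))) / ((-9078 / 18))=-0.00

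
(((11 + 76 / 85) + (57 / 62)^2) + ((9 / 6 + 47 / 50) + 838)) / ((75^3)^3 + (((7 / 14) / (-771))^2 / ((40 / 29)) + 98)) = 6628440739145544 / 583340893708530424458337041665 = 0.00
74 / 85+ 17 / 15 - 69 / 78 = 7421 / 6630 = 1.12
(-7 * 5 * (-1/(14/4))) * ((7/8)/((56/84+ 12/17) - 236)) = -1785/47864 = -0.04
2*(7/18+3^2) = 169/9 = 18.78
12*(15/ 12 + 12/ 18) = 23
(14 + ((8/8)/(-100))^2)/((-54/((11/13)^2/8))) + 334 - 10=78842993293/243360000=323.98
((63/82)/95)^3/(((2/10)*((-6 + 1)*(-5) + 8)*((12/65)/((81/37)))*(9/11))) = 3250611/2798556502880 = 0.00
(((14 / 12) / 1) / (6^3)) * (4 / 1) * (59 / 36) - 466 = -5435011 / 11664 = -465.96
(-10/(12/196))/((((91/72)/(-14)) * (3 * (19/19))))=7840/13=603.08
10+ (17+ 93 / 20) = 633 / 20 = 31.65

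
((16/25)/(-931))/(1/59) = -0.04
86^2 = 7396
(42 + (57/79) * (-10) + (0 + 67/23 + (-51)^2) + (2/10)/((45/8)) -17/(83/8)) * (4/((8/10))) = 89483155238/6786495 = 13185.47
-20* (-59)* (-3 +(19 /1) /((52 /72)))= 357540 /13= 27503.08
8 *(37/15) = 296/15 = 19.73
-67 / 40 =-1.68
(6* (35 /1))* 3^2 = 1890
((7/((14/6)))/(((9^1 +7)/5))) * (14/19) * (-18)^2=8505/38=223.82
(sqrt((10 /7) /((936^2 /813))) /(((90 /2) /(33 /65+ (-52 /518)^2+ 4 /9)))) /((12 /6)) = 37759577 * sqrt(56910) /23140449586800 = 0.00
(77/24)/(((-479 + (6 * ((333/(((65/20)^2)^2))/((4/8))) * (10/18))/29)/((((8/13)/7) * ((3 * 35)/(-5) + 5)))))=11213488/1188517593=0.01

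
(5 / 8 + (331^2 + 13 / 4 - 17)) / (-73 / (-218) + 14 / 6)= 286577241 / 6980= 41056.91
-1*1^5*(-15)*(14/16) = 105/8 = 13.12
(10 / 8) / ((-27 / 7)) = -0.32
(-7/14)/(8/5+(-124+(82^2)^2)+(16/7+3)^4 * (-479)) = -12005/1076564175746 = -0.00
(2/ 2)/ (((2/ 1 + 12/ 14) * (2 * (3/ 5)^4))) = 875/ 648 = 1.35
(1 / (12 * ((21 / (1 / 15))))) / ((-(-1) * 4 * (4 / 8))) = 1 / 7560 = 0.00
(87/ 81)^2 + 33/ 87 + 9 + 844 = 18065681/ 21141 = 854.53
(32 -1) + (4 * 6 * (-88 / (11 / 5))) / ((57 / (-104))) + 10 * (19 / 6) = 103412 / 57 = 1814.25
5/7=0.71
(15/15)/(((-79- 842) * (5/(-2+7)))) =-1/921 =-0.00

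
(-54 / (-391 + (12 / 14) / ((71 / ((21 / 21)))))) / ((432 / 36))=4473 / 388642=0.01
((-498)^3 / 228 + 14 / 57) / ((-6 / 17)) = 262450114 / 171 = 1534795.99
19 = 19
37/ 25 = 1.48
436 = 436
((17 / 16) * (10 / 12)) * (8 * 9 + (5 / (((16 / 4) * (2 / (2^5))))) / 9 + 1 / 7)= 398225 / 6048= 65.84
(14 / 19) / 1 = 14 / 19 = 0.74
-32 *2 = -64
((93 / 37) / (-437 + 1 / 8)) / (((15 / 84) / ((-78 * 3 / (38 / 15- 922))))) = -152334 / 18578255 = -0.01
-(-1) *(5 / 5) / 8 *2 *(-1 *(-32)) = 8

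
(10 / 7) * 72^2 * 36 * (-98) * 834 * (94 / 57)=-682760171520 / 19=-35934745869.47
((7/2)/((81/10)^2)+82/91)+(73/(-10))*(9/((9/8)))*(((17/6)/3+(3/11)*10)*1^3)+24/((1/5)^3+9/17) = -3165352983238/18750386655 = -168.82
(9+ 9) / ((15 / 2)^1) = 12 / 5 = 2.40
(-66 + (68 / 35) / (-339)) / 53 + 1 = -154313 / 628845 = -0.25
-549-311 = -860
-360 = -360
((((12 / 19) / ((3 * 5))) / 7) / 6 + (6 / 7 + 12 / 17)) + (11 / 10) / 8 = 923317 / 542640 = 1.70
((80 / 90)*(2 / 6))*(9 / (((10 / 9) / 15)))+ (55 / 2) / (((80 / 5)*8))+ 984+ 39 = 271159 / 256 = 1059.21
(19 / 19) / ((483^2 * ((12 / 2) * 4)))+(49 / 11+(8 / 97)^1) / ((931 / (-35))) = -0.17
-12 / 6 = -2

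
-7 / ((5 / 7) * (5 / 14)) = -686 / 25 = -27.44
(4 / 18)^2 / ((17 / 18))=8 / 153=0.05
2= 2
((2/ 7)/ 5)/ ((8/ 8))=2/ 35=0.06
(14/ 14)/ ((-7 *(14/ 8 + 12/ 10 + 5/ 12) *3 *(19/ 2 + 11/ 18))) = -90/ 64337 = -0.00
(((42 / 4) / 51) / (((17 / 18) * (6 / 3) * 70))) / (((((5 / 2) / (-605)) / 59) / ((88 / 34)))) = -1413522 / 24565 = -57.54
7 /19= 0.37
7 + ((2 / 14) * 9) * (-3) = 22 / 7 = 3.14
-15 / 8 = -1.88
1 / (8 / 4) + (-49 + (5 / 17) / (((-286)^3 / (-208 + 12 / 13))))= -31343111047 / 646249747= -48.50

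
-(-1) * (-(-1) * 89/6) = 89/6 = 14.83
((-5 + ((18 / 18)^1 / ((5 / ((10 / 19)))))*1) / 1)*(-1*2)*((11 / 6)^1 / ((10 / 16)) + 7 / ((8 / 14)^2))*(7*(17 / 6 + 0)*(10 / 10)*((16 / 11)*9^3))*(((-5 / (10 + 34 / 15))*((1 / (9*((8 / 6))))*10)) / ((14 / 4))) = -18725719725 / 38456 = -486938.83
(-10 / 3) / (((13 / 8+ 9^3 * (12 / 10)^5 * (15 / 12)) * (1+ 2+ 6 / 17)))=-850000 / 1940086143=-0.00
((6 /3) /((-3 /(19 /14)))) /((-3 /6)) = 38 /21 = 1.81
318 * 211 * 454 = 30462492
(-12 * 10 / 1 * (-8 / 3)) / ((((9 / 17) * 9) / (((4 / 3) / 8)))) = 2720 / 243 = 11.19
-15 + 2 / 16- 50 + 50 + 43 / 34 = -1851 / 136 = -13.61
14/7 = 2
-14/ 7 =-2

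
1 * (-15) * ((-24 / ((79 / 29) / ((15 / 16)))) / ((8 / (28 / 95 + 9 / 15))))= 332775 / 24016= 13.86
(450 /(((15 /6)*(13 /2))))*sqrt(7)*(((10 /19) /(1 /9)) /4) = 8100*sqrt(7) /247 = 86.76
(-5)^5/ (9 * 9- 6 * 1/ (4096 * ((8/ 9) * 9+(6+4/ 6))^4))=-4797562880000/ 124352829801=-38.58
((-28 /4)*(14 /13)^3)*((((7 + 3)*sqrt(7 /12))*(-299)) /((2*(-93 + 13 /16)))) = -3534272*sqrt(21) /149565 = -108.29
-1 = -1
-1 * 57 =-57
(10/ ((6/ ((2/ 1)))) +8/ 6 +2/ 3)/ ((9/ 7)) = 112/ 27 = 4.15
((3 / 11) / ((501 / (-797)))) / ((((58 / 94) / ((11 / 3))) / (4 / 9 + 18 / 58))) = -7379423 / 3792069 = -1.95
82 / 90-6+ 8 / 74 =-8293 / 1665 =-4.98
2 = 2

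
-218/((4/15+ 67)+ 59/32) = -104640/33173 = -3.15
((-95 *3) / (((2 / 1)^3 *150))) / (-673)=19 / 53840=0.00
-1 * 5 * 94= -470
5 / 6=0.83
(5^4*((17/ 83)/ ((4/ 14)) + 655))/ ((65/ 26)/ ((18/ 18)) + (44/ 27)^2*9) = 423883125/ 27307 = 15522.87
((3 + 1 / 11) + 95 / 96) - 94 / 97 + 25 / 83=29013647 / 8501856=3.41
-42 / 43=-0.98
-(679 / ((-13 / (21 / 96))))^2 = -130.54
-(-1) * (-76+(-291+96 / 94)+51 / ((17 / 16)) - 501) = -38492 / 47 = -818.98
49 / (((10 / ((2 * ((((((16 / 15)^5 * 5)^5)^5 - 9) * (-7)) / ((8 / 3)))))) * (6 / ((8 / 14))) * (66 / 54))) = -160396139786910951629127161917028472104833476276078658823098443551391334404743340093735378302735509859288604973040691034712848731374266706378997510082549 / 84204915609789619005300195416208992075642067717366781607169786097220551441530522812563708950905905226136383134871721267700195312500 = -1904831073404263125358.95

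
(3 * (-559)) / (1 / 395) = -662415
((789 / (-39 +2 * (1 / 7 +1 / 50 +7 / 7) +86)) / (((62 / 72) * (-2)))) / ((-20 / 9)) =2236815 / 535184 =4.18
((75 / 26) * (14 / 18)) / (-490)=-5 / 1092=-0.00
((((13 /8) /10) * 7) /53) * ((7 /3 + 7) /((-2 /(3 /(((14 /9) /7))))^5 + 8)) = 3046751253 /121677645920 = 0.03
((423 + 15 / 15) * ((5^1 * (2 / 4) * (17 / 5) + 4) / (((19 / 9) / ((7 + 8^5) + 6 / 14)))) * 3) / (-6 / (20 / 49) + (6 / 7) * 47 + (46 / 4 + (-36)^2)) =82077867000 / 443251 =185172.44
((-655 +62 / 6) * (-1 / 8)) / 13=967 / 156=6.20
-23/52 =-0.44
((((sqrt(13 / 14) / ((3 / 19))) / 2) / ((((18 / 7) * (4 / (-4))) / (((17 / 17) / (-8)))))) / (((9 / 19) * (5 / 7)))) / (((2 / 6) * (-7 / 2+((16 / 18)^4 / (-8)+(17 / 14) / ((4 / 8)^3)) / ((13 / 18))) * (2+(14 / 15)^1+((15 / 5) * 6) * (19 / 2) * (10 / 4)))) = 0.00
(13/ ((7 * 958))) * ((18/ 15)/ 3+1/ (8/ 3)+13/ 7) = 9581/ 1877680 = 0.01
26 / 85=0.31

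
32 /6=16 /3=5.33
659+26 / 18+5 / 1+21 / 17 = 102002 / 153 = 666.68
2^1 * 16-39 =-7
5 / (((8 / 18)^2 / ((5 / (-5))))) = -405 / 16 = -25.31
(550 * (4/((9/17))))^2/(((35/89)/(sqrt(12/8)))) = 12448964000 * sqrt(6)/567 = 53780616.62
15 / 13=1.15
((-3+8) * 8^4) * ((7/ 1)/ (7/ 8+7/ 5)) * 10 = 8192000/ 13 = 630153.85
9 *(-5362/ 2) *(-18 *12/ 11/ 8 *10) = 6514830/ 11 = 592257.27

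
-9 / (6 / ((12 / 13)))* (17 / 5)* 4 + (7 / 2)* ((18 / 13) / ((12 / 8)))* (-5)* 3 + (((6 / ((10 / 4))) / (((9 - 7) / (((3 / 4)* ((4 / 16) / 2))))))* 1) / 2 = -67.24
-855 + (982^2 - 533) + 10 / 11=10592306 / 11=962936.91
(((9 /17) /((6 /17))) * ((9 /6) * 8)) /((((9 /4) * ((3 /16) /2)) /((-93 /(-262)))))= 3968 /131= 30.29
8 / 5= 1.60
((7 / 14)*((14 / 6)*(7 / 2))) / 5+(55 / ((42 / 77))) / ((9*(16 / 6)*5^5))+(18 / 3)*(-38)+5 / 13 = -265352927 / 1170000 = -226.80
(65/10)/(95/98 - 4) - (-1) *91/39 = 56/297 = 0.19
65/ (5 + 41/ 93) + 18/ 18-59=-23303/ 506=-46.05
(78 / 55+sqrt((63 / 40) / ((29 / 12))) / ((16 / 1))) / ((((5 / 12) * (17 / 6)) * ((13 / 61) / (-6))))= -35.02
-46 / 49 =-0.94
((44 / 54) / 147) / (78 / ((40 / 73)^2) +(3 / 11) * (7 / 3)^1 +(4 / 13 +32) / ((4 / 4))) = 2516800 / 132916384377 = 0.00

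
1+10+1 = 12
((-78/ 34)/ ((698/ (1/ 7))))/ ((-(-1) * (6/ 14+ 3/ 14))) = -13/ 17799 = -0.00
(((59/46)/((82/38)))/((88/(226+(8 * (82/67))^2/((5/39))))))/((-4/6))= -36750315831/3725151760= -9.87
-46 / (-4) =23 / 2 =11.50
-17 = -17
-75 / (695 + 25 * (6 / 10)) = -0.11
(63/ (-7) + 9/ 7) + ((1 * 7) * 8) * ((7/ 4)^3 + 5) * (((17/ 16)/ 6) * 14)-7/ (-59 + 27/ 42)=1047268571/ 732032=1430.63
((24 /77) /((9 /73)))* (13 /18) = 3796 /2079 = 1.83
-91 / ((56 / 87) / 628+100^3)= -1242969 / 13659000014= -0.00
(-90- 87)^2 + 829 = 32158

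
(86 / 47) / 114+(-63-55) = -316079 / 2679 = -117.98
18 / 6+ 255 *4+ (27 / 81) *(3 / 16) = 16369 / 16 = 1023.06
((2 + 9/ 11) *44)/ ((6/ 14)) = 868/ 3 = 289.33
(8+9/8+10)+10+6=281/8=35.12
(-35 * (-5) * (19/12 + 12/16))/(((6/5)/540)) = 183750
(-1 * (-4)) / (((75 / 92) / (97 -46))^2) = 15655.01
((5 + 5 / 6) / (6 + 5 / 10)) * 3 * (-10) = -350 / 13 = -26.92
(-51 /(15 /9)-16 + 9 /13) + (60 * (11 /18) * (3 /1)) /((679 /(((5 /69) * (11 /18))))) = -1258033831 /27407835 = -45.90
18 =18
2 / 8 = 1 / 4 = 0.25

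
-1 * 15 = -15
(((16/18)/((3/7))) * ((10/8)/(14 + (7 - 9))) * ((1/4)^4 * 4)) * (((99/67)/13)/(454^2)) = 385/206815145472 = 0.00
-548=-548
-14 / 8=-7 / 4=-1.75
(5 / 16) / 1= 5 / 16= 0.31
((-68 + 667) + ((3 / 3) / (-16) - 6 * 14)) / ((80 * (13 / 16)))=8239 / 1040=7.92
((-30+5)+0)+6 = -19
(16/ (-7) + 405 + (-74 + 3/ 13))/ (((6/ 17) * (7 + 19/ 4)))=339252/ 4277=79.32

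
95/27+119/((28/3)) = 1757/108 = 16.27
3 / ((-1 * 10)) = -3 / 10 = -0.30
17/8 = 2.12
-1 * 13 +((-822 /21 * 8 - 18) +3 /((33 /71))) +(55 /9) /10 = -467189 /1386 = -337.08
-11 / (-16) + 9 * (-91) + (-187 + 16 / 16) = -16069 / 16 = -1004.31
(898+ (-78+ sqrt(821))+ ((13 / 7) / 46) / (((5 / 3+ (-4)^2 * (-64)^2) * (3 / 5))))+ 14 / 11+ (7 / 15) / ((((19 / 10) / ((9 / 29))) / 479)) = sqrt(821)+ 329147524108317 / 383718188546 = 886.44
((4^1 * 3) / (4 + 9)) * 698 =8376 / 13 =644.31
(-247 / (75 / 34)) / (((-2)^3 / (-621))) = -869193 / 100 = -8691.93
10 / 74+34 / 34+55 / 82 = 5479 / 3034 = 1.81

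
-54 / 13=-4.15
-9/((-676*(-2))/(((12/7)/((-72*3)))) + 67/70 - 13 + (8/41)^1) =25830/488944243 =0.00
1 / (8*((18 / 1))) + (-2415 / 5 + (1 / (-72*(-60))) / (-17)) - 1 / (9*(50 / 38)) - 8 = -180323663 / 367200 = -491.08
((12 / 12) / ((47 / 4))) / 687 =4 / 32289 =0.00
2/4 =1/2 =0.50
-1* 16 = -16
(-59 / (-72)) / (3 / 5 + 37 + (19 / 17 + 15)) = 5015 / 328752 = 0.02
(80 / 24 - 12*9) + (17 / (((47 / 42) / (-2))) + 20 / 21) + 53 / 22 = -131.69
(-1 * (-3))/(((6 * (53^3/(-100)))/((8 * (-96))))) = 38400/148877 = 0.26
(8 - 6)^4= 16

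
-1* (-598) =598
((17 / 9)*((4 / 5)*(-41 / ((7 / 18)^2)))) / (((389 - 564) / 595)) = 1706256 / 1225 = 1392.86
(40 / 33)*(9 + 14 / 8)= 430 / 33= 13.03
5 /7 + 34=243 /7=34.71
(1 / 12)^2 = 1 / 144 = 0.01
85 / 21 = 4.05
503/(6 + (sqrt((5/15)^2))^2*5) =76.73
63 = 63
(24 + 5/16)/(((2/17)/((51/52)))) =337263/1664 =202.68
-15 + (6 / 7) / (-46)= -15.02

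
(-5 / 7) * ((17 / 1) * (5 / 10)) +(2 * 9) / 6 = -43 / 14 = -3.07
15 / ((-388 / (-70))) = 525 / 194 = 2.71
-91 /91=-1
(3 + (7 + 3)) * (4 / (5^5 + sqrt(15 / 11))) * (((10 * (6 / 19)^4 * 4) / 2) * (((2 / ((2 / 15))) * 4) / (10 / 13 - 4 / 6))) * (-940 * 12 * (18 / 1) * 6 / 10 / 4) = -3174946632000000 / 53843554681 + 92362083840 * sqrt(165) / 53843554681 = -58944.11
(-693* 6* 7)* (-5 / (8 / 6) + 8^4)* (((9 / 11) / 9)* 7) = -151593309 / 2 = -75796654.50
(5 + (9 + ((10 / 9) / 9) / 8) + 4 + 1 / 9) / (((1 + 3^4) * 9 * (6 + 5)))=5873 / 2630232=0.00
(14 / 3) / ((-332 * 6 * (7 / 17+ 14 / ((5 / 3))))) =-85 / 319716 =-0.00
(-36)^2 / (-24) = -54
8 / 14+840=5884 / 7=840.57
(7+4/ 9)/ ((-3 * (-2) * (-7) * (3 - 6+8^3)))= -67/ 192402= -0.00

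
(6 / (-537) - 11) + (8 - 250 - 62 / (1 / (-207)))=2251997 / 179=12580.99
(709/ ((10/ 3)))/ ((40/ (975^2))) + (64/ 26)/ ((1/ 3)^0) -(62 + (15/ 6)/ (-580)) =30491089865/ 6032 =5054888.90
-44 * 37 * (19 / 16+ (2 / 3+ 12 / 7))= -487993 / 84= -5809.44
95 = 95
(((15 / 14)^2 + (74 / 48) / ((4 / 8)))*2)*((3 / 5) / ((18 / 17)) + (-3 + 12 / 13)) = -366358 / 28665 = -12.78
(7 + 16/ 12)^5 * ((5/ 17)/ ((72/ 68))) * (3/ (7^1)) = 48828125/ 10206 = 4784.26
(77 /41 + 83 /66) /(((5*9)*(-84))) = -1697 /2045736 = -0.00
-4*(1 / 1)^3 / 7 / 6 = -2 / 21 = -0.10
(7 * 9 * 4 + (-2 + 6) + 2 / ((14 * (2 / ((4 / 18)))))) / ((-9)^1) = -16129 / 567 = -28.45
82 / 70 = 41 / 35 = 1.17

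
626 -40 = 586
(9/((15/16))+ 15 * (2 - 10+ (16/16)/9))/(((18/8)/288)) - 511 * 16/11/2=-2357768/165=-14289.50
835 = 835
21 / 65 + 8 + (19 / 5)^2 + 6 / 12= 15121 / 650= 23.26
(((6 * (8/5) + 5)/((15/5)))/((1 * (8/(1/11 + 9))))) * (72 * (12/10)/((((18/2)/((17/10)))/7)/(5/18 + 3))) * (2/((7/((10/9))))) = 585752/891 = 657.41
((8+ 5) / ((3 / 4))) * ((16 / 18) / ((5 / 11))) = 4576 / 135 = 33.90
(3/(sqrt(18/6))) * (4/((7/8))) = 32 * sqrt(3)/7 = 7.92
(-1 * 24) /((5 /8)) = -192 /5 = -38.40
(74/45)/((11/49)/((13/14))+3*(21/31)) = 208754/288675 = 0.72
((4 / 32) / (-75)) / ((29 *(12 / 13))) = -13 / 208800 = -0.00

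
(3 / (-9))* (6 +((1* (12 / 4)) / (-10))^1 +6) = -39 / 10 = -3.90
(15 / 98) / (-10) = -3 / 196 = -0.02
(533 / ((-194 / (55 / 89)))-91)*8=-6402084 / 8633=-741.58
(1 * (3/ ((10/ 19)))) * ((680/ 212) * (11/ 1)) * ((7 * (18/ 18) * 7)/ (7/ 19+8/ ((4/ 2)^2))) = 3307843/ 795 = 4160.81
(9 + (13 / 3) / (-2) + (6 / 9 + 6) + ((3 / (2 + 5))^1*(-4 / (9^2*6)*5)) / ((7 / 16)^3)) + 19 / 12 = 11569847 / 777924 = 14.87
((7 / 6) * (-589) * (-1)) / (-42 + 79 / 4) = -30.88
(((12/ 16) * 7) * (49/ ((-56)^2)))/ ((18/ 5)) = 35/ 1536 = 0.02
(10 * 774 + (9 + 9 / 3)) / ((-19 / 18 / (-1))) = 7344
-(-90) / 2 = 45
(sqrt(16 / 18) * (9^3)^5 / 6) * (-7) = -160137547184727 * sqrt(2) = -226468691073802.37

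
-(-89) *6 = 534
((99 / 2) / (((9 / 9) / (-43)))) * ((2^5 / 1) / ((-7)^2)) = -68112 / 49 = -1390.04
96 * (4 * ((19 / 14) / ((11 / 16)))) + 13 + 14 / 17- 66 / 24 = 4027005 / 5236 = 769.10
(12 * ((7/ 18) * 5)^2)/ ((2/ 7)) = 8575/ 54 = 158.80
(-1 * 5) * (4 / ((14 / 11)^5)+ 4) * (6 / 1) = -10483125 / 67228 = -155.93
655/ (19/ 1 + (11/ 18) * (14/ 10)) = 58950/ 1787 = 32.99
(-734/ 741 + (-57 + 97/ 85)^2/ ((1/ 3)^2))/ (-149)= -150337325026/ 797705025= -188.46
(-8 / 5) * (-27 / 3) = 72 / 5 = 14.40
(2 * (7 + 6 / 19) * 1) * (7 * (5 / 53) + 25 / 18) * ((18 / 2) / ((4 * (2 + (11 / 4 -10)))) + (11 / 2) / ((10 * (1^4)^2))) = 923933 / 253764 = 3.64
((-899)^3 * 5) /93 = -117189145 /3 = -39063048.33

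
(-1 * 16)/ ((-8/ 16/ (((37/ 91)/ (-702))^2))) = 10952/ 1020227481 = 0.00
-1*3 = -3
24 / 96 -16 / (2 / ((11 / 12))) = -85 / 12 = -7.08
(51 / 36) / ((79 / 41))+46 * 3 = 131521 / 948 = 138.74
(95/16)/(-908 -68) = -95/15616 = -0.01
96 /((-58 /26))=-1248 /29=-43.03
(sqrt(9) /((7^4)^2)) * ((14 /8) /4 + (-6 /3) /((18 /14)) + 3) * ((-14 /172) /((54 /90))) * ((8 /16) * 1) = -1355 /20397513024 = -0.00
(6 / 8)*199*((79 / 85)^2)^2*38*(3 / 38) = 69759595071 / 208802500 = 334.09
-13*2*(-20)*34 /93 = 17680 /93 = 190.11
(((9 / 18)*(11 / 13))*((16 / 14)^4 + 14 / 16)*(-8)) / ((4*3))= -181775 / 249704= -0.73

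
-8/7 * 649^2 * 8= -26956864/7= -3850980.57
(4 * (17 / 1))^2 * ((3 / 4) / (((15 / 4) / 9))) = 41616 / 5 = 8323.20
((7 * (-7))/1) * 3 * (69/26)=-10143/26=-390.12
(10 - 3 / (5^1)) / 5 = 47 / 25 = 1.88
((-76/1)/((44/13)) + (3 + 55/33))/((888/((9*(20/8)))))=-2935/6512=-0.45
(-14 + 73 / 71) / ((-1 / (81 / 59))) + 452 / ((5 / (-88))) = -166248659 / 20945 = -7937.39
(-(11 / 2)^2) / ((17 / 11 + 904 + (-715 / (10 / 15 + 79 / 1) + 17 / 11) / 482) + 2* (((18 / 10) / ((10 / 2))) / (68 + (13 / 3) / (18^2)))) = -126704953983025 / 3792941602108276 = -0.03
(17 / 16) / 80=17 / 1280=0.01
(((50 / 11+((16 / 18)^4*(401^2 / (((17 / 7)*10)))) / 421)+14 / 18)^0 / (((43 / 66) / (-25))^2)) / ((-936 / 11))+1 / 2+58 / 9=-2241125 / 216333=-10.36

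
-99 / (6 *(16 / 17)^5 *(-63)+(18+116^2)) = -140565843 / 18734791490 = -0.01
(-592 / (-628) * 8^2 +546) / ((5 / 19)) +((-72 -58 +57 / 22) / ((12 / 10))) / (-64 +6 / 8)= 15111721189 / 6553965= 2305.74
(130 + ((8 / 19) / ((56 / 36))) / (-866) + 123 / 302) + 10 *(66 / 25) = 13635838651 / 86959390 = 156.81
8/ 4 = 2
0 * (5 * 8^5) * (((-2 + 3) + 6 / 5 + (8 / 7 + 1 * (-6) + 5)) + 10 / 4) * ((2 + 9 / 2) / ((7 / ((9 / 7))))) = 0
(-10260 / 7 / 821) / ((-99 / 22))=2280 / 5747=0.40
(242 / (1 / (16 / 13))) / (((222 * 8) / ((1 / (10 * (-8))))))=-121 / 57720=-0.00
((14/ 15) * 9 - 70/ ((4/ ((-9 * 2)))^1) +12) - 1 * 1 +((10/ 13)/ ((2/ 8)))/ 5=21776/ 65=335.02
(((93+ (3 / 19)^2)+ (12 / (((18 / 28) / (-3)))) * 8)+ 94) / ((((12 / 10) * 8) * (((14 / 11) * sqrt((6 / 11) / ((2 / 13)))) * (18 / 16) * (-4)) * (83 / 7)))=0.21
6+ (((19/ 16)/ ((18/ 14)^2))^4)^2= 48316380231044399928068257/ 7958661109946400884391936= 6.07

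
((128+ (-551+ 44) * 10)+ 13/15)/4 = -74117/60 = -1235.28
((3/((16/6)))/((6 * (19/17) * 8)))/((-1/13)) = -663/2432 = -0.27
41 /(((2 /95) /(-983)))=-3828785 /2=-1914392.50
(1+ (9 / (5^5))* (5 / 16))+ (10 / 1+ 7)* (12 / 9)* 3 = 690009 / 10000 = 69.00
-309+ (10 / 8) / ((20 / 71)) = -4873 / 16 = -304.56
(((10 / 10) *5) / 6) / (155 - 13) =5 / 852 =0.01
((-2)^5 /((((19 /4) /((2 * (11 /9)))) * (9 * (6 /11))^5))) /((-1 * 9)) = 14172488 /22082967873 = 0.00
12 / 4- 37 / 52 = 2.29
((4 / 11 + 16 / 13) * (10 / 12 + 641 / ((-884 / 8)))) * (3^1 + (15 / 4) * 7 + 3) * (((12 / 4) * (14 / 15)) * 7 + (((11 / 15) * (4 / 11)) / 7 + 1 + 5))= -6548.75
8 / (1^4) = 8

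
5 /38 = 0.13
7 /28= 1 /4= 0.25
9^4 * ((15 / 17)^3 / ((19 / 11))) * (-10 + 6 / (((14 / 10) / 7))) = 4871542500 / 93347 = 52187.46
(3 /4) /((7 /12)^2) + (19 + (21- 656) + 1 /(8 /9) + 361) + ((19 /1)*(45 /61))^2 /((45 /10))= -303414855 /1458632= -208.01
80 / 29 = 2.76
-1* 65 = -65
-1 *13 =-13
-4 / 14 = -2 / 7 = -0.29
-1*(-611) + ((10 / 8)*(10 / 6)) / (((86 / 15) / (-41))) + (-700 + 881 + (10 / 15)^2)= 2407283 / 3096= 777.55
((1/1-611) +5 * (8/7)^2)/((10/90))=-266130/49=-5431.22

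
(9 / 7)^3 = 729 / 343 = 2.13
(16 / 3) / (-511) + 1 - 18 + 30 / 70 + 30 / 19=-436990 / 29127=-15.00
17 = 17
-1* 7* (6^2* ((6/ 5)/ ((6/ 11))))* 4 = -11088/ 5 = -2217.60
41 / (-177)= -41 / 177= -0.23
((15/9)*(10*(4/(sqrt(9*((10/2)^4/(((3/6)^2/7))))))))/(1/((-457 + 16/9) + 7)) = -16136*sqrt(7)/567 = -75.29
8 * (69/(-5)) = -552/5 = -110.40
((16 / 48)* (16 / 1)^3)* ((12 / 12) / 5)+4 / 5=4108 / 15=273.87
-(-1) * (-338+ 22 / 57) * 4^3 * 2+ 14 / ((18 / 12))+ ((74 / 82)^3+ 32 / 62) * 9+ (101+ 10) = -43083.00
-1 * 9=-9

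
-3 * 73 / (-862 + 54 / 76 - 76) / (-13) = -8322 / 463021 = -0.02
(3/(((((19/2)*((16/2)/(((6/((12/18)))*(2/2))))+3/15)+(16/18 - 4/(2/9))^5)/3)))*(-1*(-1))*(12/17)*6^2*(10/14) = -5739562800/51536866634029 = -0.00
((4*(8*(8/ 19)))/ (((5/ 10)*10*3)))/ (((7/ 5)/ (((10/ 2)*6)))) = 19.25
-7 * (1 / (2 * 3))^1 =-7 / 6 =-1.17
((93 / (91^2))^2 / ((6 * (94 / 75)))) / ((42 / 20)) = 360375 / 45122324338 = 0.00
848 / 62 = 424 / 31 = 13.68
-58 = -58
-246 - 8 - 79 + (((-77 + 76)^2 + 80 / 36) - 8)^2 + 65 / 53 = -1326307 / 4293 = -308.95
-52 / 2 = -26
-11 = -11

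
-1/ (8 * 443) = -1/ 3544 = -0.00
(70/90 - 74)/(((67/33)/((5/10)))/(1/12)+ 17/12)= -28996/19857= -1.46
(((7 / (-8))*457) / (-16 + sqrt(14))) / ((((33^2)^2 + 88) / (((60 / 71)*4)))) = 47985*sqrt(14) / 10189003319 + 767760 / 10189003319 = 0.00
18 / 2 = 9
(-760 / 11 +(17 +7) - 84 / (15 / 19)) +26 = -6902 / 55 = -125.49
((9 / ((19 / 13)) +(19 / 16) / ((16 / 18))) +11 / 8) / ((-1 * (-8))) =21569 / 19456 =1.11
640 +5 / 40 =640.12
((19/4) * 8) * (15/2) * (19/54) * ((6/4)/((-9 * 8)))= -1805/864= -2.09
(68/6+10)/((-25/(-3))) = 64/25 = 2.56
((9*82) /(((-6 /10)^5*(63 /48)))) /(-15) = 820000 /1701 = 482.07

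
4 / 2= 2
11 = 11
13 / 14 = 0.93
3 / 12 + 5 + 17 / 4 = 19 / 2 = 9.50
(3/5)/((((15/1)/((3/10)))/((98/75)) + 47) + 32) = 147/28730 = 0.01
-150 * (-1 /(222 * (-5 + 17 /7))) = -175 /666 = -0.26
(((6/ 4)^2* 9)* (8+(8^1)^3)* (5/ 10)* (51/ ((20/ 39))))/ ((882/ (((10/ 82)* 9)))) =10472085/ 16072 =651.57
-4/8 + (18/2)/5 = 13/10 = 1.30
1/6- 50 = -299/6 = -49.83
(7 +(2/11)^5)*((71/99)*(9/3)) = 80044619/5314683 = 15.06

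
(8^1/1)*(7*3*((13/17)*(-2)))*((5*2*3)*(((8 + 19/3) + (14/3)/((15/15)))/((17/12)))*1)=-29877120/289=-103381.04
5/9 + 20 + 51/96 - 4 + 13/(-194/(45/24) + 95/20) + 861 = 1497636907/1705824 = 877.96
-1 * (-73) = 73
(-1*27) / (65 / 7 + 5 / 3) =-567 / 230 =-2.47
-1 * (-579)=579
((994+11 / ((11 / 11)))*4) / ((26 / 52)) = 8040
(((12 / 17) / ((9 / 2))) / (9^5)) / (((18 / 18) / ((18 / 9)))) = 16 / 3011499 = 0.00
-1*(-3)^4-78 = -159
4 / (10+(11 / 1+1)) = 2 / 11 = 0.18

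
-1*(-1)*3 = 3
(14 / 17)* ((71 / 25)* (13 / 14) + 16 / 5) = 2043 / 425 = 4.81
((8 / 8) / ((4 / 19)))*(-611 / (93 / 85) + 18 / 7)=-6875549 / 2604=-2640.38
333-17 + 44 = 360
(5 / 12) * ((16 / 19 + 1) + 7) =70 / 19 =3.68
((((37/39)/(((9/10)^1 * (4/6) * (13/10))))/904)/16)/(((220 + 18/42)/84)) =45325/1414400208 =0.00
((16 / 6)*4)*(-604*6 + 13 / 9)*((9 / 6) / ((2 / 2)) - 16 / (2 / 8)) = 65206000 / 27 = 2415037.04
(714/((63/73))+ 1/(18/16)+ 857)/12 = 15167/108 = 140.44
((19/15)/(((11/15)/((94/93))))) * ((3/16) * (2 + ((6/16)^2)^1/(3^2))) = 115197/174592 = 0.66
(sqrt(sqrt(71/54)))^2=sqrt(426)/18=1.15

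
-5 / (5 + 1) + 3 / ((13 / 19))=277 / 78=3.55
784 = 784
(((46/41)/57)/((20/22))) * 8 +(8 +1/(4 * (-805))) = 61502239/7525140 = 8.17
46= 46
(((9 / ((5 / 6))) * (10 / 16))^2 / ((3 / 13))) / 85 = 2.32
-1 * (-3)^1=3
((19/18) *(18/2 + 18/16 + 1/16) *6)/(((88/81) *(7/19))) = 1588761/9856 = 161.20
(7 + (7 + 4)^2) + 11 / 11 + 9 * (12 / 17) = 2301 / 17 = 135.35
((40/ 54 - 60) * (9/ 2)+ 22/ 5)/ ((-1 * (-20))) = -1967/ 150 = -13.11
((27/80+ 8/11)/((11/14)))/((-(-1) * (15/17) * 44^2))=111503/140553600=0.00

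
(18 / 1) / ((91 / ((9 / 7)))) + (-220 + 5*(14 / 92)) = -6416693 / 29302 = -218.98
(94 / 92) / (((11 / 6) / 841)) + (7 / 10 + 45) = 514.40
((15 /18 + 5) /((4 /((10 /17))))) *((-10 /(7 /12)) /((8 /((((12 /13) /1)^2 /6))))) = -750 /2873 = -0.26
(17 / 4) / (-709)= -17 / 2836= -0.01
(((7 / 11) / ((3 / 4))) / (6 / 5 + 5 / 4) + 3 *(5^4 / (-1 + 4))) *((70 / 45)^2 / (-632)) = -1011185 / 422334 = -2.39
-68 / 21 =-3.24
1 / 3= 0.33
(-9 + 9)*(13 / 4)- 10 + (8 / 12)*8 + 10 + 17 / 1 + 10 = 97 / 3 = 32.33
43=43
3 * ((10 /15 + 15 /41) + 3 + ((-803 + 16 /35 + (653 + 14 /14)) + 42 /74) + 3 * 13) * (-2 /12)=16715809 /318570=52.47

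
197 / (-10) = -197 / 10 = -19.70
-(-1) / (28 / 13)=13 / 28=0.46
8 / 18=4 / 9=0.44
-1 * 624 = -624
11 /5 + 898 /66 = 2608 /165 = 15.81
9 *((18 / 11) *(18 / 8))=729 / 22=33.14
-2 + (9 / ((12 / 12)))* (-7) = -65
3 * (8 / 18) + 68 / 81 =176 / 81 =2.17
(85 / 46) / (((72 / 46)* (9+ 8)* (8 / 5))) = 25 / 576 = 0.04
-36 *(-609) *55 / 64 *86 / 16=12962565 / 128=101270.04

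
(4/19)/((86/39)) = 78/817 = 0.10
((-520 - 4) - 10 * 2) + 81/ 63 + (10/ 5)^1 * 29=-3393/ 7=-484.71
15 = 15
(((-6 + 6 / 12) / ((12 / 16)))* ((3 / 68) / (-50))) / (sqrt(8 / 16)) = 11* sqrt(2) / 1700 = 0.01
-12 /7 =-1.71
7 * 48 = 336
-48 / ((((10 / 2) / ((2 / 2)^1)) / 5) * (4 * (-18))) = 2 / 3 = 0.67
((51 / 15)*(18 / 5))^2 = 93636 / 625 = 149.82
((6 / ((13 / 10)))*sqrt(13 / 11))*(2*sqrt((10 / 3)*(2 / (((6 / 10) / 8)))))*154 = 11200*sqrt(286) / 13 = 14569.94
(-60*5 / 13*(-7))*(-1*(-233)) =489300 / 13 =37638.46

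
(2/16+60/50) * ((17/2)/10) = 1.13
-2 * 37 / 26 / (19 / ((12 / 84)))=-37 / 1729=-0.02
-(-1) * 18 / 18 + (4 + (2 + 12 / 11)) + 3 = 11.09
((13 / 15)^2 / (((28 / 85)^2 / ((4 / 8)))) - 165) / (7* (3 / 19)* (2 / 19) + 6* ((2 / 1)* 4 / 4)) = -822949679 / 61725888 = -13.33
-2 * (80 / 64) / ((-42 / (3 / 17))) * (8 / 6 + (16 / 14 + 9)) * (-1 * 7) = -1205 / 1428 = -0.84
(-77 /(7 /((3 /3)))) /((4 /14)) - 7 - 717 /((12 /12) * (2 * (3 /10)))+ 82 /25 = -61861 /50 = -1237.22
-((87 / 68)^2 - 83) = 81.36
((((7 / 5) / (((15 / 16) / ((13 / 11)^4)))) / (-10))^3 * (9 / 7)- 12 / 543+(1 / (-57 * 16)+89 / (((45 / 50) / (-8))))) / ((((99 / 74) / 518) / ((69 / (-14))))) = 75619861729809732653349511132117 / 50086521729694142859375000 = 1509784.65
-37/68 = -0.54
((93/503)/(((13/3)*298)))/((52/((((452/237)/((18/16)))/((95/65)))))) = 14012/4387322433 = 0.00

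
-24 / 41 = -0.59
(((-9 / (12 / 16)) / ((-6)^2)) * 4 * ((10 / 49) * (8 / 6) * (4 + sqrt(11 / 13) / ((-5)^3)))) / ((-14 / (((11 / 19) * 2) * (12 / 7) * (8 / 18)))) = 112640 / 1231713-5632 * sqrt(143) / 400306725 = 0.09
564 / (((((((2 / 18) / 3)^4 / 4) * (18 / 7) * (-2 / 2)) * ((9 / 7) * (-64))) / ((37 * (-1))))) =-1677208113 / 8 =-209651014.12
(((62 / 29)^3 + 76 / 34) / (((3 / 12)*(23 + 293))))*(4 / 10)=9956716 / 163772135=0.06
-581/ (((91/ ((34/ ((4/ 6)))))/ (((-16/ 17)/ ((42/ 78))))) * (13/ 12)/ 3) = 143424/ 91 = 1576.09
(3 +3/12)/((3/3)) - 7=-15/4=-3.75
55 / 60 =11 / 12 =0.92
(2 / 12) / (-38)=-1 / 228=-0.00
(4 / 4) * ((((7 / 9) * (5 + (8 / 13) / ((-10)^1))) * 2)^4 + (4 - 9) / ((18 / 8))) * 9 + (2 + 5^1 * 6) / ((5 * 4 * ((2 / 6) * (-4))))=5032148052766 / 160655625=31322.58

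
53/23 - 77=-74.70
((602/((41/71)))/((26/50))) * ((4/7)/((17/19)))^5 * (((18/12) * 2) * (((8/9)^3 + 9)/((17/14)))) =5475180281551974400/1072311913163673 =5105.96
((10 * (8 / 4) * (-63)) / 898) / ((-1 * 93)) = 210 / 13919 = 0.02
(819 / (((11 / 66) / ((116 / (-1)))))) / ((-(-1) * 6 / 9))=-855036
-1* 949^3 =-854670349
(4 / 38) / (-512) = -1 / 4864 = -0.00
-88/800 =-11/100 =-0.11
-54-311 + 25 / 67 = -24430 / 67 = -364.63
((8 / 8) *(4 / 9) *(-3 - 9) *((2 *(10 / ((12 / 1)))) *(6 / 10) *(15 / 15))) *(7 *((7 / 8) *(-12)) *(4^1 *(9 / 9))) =1568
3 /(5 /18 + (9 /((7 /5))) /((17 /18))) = 6426 /15175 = 0.42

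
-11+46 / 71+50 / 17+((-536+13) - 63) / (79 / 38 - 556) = -161405829 / 25406143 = -6.35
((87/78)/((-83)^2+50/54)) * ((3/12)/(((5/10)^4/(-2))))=-783/604591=-0.00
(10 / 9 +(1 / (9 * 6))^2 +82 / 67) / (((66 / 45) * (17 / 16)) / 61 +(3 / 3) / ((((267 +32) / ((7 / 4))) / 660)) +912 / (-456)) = 83217079010 / 67291863993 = 1.24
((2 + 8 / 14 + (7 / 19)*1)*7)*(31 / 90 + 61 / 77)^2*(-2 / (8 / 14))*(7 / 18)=-24260427439 / 670388400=-36.19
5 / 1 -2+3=6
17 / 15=1.13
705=705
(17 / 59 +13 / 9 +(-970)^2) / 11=85536.52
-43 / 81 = -0.53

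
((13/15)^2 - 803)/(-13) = 180506/2925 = 61.71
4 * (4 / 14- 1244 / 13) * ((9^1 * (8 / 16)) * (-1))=156276 / 91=1717.32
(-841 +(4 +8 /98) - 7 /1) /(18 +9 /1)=-13784 /441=-31.26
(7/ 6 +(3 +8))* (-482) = -17593/ 3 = -5864.33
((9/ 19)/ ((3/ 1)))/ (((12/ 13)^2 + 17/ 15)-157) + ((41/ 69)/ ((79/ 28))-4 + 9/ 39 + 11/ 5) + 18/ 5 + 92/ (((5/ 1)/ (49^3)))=5726644288531665793/ 2645414289570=2164743.84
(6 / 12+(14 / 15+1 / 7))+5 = 1381 / 210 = 6.58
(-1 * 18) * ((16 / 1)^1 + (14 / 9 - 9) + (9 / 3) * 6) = -478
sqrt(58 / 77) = sqrt(4466) / 77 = 0.87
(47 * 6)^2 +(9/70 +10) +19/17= 94646943/1190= 79535.25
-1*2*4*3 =-24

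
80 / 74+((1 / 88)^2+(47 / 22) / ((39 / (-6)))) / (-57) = 76918645 / 70772416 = 1.09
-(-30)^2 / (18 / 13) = -650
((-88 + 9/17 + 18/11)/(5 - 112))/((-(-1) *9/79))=1268029/180081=7.04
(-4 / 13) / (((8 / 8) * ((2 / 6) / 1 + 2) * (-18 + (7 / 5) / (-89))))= 5340 / 729547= 0.01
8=8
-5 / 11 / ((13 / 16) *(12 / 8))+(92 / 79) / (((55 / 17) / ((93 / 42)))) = 503038 / 1186185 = 0.42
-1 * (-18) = 18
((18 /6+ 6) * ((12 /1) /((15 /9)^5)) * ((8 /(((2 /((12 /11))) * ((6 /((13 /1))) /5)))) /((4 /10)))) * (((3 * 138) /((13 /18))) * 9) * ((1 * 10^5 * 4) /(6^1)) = 3754949529600 /11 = 341359048145.45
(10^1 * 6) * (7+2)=540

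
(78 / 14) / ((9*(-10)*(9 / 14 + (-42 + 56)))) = -13 / 3075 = -0.00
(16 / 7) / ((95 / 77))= 176 / 95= 1.85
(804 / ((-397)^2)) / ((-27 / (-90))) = 2680 / 157609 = 0.02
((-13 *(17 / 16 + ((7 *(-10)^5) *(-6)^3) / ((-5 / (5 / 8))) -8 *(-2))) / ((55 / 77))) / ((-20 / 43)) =-1183290131751 / 1600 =-739556332.34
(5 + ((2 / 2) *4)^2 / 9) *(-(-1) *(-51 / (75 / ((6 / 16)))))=-1037 / 600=-1.73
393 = 393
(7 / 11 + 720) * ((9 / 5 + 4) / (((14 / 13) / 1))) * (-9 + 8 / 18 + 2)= -176320261 / 6930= -25443.04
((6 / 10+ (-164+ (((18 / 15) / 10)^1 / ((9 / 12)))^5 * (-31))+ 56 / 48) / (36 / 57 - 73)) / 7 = 16419540631 / 51269531250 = 0.32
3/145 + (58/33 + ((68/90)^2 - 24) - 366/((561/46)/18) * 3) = -18034254457/10981575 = -1642.23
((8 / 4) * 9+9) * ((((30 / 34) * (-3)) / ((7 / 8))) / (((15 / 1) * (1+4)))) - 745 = -443923 / 595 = -746.09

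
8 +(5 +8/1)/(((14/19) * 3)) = 583/42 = 13.88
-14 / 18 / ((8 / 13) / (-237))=7189 / 24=299.54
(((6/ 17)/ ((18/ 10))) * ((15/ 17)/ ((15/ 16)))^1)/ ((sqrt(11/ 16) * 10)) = 64 * sqrt(11)/ 9537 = 0.02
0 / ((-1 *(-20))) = 0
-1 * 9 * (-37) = 333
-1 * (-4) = 4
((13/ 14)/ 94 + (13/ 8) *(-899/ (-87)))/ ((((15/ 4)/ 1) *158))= 26533/ 935676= 0.03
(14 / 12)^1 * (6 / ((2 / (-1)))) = -7 / 2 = -3.50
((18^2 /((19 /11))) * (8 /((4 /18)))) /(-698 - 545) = -11664 /2147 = -5.43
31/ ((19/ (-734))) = -1197.58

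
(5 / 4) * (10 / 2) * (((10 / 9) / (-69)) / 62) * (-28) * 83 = 72625 / 19251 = 3.77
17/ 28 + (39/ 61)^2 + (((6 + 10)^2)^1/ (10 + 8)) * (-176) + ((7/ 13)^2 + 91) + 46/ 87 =-11076735498119/ 4595628492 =-2410.28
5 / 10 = 1 / 2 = 0.50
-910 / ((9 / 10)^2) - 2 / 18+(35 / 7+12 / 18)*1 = -90550 / 81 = -1117.90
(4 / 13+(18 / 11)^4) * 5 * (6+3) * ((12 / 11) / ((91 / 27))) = 20751014160 / 190523333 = 108.92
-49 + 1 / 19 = -930 / 19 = -48.95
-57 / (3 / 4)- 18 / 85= -6478 / 85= -76.21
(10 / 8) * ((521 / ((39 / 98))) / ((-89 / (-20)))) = 1276450 / 3471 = 367.75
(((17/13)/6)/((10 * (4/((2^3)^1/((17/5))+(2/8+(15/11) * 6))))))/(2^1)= 2689/91520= 0.03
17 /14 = 1.21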